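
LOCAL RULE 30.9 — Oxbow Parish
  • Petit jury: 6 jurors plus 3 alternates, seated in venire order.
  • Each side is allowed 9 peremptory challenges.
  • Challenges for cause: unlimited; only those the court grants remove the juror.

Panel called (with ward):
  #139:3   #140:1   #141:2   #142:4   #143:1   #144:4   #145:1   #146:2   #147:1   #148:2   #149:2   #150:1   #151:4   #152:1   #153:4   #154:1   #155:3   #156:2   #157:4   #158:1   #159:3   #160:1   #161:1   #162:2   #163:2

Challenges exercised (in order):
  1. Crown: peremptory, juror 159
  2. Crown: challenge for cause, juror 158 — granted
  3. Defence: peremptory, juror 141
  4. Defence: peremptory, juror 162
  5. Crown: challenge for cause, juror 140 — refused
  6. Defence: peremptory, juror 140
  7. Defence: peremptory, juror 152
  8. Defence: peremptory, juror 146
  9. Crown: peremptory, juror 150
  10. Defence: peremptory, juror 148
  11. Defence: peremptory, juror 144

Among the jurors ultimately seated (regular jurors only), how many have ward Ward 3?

1

Removed: #140, #141, #144, #146, #148, #150, #152, #158, #159, #162.
Seated jurors 1–6: #139, #142, #143, #145, #147, #149 (alternates #151, #153, #154 not counted).
Of those, in Ward 3: #139 → 1.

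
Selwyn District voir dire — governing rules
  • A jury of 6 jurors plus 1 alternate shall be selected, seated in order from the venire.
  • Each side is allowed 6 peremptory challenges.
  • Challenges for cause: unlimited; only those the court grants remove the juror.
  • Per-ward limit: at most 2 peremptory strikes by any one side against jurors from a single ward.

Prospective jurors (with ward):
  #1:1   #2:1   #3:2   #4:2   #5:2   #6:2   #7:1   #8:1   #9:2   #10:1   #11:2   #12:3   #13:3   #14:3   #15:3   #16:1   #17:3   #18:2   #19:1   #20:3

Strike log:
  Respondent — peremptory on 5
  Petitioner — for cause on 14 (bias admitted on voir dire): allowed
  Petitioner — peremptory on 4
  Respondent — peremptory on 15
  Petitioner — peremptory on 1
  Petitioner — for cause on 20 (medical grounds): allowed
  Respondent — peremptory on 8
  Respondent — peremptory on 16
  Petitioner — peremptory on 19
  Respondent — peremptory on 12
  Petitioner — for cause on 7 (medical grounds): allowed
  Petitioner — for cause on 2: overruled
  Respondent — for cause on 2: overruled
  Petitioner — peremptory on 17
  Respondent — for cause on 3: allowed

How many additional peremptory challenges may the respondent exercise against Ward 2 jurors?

Respondent peremptories so far: #5, #15, #8, #16, #12 — 5 of 6 used, 1 left overall.
Against Ward 2: #5 — 1 used; per-ward cap 2 leaves 1.
Binding limit: min(1, 1) = 1.

1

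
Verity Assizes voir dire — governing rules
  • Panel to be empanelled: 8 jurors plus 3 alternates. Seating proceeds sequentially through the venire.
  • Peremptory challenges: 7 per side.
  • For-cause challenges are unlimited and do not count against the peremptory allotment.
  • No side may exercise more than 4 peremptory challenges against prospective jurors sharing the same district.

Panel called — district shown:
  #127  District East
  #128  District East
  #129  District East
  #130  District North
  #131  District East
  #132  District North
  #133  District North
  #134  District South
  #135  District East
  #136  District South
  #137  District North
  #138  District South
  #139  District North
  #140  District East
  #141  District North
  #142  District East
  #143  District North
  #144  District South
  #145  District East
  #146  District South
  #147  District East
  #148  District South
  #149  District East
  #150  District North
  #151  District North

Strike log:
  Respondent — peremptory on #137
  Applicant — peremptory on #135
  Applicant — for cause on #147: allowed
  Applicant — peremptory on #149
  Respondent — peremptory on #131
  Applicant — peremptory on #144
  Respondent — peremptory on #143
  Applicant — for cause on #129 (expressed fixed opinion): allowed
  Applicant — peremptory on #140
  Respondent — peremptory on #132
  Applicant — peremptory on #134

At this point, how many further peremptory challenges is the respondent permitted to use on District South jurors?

Respondent peremptories so far: #137, #131, #143, #132 — 4 of 7 used, 3 left overall.
Against District South: none yet — per-district cap 4 leaves 4.
Binding limit: min(3, 4) = 3.

3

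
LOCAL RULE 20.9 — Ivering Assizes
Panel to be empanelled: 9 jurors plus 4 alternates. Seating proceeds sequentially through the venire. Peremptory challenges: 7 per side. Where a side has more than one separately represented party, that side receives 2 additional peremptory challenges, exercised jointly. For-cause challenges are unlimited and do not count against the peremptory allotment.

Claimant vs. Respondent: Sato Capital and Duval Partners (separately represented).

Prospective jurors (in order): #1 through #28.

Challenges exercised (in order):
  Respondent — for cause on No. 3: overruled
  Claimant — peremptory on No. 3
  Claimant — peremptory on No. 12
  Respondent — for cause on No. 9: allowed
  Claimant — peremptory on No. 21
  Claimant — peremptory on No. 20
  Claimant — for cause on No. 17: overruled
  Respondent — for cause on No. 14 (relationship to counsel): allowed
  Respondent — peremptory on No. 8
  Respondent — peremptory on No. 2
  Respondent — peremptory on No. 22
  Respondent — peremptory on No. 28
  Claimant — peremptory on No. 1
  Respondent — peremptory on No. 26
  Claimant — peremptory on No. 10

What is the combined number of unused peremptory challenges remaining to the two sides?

5

Claimant allotment: 7. Respondent allotment: 7 base + 2 multi-party = 9.
Claimant peremptories used: #3, #12, #21, #20, #1, #10 — 6 (the for-cause on #17 doesn't count).
Respondent peremptories used: #8, #2, #22, #28, #26 — 5 (for-cause on #3, #9, #14 don't count).
Remaining: (7 − 6) + (9 − 5) = 5.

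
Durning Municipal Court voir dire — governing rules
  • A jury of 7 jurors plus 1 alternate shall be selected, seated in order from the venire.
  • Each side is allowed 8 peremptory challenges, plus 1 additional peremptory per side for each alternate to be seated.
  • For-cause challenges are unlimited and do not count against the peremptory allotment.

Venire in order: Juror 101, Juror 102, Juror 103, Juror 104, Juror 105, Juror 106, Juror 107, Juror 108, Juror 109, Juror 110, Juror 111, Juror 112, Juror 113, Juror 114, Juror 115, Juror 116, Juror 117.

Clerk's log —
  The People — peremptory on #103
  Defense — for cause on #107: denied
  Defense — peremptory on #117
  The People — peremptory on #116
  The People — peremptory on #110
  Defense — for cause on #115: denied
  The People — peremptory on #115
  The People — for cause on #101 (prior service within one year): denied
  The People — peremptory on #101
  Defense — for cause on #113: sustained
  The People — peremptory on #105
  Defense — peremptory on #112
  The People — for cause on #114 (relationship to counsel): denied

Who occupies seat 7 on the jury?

Removed: #101, #103, #105, #110, #112, #113, #115, #116, #117. (#107, #114 stay — for-cause denied.)
Seating in order: seats 1–7 → #102, #104, #106, #107, #108, #109, #111; alternates → #114.
So seat 7 is #111.

111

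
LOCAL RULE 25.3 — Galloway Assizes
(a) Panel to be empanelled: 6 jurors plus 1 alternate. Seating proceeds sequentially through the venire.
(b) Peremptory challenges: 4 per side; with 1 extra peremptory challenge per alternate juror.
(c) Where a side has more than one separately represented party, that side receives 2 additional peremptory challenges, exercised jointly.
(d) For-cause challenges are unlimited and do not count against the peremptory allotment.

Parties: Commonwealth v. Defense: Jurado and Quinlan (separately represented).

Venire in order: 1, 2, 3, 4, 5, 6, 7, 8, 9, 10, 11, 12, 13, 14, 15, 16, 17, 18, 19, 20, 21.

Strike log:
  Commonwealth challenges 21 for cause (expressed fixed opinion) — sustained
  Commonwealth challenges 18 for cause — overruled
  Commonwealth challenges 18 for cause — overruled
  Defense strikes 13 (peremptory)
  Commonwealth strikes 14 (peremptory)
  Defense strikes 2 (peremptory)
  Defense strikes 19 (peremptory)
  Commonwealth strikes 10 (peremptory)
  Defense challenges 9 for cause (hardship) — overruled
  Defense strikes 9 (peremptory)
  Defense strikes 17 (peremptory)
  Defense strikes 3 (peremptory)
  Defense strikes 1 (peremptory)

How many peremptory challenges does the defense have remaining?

Defense allotment: 4 base + 1 × 1 alternate + 2 multi-party = 7.
Defense peremptories used: #13, #2, #19, #9, #17, #3, #1 — 7 (the for-cause on #9 doesn't count).
Remaining: 7 − 7 = 0.

0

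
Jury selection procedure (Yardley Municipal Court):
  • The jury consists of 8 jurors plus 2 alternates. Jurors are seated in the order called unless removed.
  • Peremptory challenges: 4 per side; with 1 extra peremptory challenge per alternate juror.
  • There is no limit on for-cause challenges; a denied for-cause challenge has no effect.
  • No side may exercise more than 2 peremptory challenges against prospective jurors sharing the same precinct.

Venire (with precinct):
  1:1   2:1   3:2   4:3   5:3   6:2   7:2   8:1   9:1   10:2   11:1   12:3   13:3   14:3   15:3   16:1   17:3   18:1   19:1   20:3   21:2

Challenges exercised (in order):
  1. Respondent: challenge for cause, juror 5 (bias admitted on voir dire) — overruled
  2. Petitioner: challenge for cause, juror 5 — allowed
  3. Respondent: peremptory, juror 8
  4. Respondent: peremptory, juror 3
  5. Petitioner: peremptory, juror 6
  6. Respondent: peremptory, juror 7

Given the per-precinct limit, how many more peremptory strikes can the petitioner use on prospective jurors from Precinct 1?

2

Petitioner peremptories so far: #6 — 1 of 6 used, 5 left overall.
Against Precinct 1: none yet — per-precinct cap 2 leaves 2.
Binding limit: min(5, 2) = 2.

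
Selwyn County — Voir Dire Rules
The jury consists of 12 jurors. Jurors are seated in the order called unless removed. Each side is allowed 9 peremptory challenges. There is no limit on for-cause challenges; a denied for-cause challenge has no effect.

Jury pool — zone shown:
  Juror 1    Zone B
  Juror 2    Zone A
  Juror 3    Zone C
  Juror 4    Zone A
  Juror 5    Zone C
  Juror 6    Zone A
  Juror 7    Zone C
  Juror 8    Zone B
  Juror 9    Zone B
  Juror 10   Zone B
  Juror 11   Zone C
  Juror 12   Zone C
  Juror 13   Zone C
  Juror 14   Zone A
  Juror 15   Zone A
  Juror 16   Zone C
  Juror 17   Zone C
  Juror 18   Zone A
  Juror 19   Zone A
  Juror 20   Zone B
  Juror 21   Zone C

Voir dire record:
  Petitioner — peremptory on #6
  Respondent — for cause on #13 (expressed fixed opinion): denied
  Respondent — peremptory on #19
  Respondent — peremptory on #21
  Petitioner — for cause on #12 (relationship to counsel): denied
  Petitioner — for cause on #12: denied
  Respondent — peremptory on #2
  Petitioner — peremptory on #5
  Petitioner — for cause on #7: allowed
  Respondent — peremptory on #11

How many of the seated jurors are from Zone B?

Removed: #2, #5, #6, #7, #11, #19, #21.
Seated jurors 1–12: #1, #3, #4, #8, #9, #10, #12, #13, #14, #15, #16, #17.
Of those, in Zone B: #1, #8, #9, #10 → 4.

4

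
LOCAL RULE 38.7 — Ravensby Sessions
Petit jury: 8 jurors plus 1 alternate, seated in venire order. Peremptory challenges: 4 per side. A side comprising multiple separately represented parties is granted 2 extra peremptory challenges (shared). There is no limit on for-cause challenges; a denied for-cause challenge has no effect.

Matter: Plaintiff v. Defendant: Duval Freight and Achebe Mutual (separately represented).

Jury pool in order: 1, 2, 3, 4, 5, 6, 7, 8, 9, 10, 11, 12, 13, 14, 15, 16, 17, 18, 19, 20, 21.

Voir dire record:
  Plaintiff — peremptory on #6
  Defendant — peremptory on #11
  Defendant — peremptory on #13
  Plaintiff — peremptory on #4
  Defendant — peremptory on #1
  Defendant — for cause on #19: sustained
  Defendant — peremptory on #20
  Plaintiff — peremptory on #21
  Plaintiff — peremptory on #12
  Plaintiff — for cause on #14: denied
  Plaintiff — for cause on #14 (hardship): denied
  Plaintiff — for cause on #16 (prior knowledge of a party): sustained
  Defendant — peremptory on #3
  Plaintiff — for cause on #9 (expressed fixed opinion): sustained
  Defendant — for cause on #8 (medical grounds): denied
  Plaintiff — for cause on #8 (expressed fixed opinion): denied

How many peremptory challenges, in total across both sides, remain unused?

1

Plaintiff allotment: 4. Defendant allotment: 4 base + 2 multi-party = 6.
Plaintiff peremptories used: #6, #4, #21, #12 — 4 (for-cause on #14, #14, #16, #9, #8 don't count).
Defendant peremptories used: #11, #13, #1, #20, #3 — 5 (for-cause on #19, #8 don't count).
Remaining: (4 − 4) + (6 − 5) = 1.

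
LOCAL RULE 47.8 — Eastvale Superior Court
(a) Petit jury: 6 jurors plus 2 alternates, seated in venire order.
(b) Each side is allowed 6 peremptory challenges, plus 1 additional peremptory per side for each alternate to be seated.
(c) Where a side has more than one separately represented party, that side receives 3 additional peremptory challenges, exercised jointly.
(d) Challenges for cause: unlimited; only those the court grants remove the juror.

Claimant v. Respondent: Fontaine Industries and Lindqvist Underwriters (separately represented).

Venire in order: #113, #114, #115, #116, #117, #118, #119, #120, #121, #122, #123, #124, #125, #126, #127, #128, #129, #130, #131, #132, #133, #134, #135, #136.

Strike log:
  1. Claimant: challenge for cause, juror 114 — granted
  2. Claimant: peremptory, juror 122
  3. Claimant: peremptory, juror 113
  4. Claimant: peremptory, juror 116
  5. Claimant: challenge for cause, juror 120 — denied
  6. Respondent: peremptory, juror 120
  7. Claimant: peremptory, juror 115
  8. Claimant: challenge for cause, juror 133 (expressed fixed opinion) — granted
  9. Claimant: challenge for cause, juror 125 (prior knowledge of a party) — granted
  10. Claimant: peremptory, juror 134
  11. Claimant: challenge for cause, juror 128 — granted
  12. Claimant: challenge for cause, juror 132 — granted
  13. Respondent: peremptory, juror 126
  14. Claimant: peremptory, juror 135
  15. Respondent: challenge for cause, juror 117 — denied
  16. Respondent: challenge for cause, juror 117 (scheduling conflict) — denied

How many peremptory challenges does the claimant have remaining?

2

Claimant allotment: 6 base + 1 × 2 alternates = 8.
Claimant peremptories used: #122, #113, #116, #115, #134, #135 — 6 (for-cause on #114, #120, #133, #125, #128, #132 don't count).
Remaining: 8 − 6 = 2.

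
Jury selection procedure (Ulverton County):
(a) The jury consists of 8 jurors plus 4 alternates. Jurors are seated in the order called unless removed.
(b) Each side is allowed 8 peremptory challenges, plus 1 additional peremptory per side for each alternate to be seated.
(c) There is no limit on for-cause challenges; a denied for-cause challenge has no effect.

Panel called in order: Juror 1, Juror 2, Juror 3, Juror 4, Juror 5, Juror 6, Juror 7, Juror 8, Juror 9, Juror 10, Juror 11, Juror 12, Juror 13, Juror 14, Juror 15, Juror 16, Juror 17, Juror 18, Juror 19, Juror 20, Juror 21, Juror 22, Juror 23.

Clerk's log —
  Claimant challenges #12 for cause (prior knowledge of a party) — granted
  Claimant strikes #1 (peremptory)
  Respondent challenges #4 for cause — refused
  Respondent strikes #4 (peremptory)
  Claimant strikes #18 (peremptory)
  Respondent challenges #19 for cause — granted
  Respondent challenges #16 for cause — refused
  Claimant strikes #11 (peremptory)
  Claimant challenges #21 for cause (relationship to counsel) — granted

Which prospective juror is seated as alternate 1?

13

Removed: #1, #4, #11, #12, #18, #19, #21. (#16 stays — for-cause denied.)
Seating in order: seats 1–8 → #2, #3, #5, #6, #7, #8, #9, #10; alternates → #13, #14, #15, #16.
So alternate 1 is #13.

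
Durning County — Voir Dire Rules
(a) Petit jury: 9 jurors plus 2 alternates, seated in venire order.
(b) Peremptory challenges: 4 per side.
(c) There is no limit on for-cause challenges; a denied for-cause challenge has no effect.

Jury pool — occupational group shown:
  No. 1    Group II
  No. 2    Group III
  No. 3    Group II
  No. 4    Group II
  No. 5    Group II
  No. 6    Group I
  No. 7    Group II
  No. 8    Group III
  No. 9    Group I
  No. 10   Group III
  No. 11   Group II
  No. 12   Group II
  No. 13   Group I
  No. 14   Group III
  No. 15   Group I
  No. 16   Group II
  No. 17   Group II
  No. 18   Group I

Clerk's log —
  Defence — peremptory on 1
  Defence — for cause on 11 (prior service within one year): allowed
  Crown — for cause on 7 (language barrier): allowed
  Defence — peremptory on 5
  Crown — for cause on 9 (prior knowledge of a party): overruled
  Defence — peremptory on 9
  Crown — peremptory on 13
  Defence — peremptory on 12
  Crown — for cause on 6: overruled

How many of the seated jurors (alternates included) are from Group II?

Removed: #1, #5, #7, #9, #11, #12, #13.
Seated (11 incl. alternates): #2, #3, #4, #6, #8, #10, #14, #15, #16, #17, #18.
Of those, in Group II: #3, #4, #16, #17 → 4.

4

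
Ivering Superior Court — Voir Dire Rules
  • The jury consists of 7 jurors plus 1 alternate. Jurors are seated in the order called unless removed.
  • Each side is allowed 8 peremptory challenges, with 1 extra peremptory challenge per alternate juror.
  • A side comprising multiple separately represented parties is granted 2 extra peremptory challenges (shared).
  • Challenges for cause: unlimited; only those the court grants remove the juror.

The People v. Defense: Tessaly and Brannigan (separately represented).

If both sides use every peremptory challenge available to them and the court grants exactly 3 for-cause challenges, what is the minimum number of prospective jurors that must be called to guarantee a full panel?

Seats to fill: 7 + 1 alternates = 8.
Peremptories — The People: 8 + 1×1 = 9; Defense: 8 + 1×1 + 2 = 11; total 20.
For-cause removals: 3.
Minimum venire: 8 + 20 + 3 = 31.

31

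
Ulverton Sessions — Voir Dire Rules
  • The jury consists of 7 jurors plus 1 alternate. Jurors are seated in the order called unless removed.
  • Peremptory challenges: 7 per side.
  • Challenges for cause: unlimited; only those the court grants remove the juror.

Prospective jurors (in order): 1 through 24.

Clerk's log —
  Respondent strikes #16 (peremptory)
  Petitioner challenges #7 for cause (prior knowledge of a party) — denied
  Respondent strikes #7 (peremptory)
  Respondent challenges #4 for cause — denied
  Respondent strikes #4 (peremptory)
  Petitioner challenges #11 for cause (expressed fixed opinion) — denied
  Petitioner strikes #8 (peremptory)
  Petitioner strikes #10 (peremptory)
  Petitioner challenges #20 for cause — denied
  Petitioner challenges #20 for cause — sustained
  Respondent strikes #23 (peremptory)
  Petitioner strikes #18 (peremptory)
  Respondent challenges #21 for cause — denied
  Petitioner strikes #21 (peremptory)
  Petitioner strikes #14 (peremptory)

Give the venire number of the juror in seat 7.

11

Removed: #4, #7, #8, #10, #14, #16, #18, #20, #21, #23. (#11 stays — for-cause denied.)
Seating in order: seats 1–7 → #1, #2, #3, #5, #6, #9, #11; alternates → #12.
So seat 7 is #11.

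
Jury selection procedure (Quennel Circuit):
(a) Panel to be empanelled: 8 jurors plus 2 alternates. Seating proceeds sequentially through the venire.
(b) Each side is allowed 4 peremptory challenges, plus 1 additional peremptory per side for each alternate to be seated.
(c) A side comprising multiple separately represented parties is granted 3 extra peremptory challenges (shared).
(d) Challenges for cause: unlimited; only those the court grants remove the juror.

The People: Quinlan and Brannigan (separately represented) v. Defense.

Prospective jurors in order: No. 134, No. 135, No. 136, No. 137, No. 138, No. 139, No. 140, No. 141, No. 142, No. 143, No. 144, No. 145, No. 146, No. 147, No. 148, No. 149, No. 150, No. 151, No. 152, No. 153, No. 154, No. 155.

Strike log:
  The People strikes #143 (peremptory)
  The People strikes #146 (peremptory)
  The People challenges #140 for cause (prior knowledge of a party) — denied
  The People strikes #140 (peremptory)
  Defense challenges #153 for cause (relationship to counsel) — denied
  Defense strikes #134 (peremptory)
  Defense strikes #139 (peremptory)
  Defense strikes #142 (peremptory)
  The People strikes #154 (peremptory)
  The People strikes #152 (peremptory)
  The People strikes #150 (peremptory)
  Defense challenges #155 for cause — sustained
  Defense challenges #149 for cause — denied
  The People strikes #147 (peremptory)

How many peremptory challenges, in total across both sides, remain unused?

5

The People allotment: 4 base + 1 × 2 alternates + 3 multi-party = 9. Defense allotment: 4 base + 1 × 2 alternates = 6.
The People peremptories used: #143, #146, #140, #154, #152, #150, #147 — 7 (the for-cause on #140 doesn't count).
Defense peremptories used: #134, #139, #142 — 3 (for-cause on #153, #155, #149 don't count).
Remaining: (9 − 7) + (6 − 3) = 5.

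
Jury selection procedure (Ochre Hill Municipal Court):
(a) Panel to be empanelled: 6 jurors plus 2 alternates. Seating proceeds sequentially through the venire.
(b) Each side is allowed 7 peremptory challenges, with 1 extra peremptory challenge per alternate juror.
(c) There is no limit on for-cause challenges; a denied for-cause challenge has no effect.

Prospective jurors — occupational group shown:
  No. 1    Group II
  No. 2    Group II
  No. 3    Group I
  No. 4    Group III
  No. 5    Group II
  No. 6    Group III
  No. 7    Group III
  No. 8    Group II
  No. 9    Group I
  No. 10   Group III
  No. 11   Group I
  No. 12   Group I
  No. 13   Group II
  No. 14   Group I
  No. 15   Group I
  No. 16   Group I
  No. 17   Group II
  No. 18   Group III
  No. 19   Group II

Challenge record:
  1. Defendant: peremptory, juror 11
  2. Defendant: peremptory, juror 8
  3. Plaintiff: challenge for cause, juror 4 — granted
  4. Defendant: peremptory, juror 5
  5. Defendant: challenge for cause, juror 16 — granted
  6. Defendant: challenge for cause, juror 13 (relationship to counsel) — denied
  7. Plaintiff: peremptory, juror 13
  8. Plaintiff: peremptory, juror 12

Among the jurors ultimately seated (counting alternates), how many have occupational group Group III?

3

Removed: #4, #5, #8, #11, #12, #13, #16.
Seated (8 incl. alternates): #1, #2, #3, #6, #7, #9, #10, #14.
Of those, in Group III: #6, #7, #10 → 3.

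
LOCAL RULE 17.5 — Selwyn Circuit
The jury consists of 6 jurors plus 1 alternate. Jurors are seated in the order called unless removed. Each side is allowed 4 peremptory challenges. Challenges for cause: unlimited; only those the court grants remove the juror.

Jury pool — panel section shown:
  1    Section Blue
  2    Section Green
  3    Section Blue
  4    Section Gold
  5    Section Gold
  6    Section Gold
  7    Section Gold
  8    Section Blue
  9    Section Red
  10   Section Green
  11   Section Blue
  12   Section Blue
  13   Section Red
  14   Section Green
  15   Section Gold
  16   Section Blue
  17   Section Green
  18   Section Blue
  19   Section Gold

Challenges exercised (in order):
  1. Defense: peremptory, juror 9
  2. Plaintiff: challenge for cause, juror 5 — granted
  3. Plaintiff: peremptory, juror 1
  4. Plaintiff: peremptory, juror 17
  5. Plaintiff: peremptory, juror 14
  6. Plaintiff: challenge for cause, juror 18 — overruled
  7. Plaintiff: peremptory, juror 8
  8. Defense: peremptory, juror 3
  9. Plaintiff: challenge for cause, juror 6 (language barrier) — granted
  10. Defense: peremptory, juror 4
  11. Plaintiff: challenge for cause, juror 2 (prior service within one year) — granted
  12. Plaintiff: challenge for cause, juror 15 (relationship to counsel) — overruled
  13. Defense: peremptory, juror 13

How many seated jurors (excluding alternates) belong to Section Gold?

2

Removed: #1, #2, #3, #4, #5, #6, #8, #9, #13, #14, #17.
Seated jurors 1–6: #7, #10, #11, #12, #15, #16 (alternates #18 not counted).
Of those, in Section Gold: #7, #15 → 2.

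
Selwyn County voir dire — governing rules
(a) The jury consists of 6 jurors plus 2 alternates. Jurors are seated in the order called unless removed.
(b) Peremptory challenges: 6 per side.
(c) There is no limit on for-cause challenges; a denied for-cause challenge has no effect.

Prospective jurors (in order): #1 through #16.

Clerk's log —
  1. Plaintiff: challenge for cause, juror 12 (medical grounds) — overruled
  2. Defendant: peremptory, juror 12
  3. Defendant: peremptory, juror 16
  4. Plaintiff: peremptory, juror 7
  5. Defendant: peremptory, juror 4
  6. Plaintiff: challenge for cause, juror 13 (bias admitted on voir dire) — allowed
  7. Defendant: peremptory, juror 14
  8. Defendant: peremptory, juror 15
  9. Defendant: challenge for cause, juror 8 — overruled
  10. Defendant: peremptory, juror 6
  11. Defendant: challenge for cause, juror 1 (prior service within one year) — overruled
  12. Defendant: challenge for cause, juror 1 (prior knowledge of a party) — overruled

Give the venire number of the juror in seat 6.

Removed: #4, #6, #7, #12, #13, #14, #15, #16. (#1, #8 stay — for-cause denied.)
Filling seats in venire order through position 6: #1, #2, #3, #5, #8, #9.
So seat 6 is #9.

9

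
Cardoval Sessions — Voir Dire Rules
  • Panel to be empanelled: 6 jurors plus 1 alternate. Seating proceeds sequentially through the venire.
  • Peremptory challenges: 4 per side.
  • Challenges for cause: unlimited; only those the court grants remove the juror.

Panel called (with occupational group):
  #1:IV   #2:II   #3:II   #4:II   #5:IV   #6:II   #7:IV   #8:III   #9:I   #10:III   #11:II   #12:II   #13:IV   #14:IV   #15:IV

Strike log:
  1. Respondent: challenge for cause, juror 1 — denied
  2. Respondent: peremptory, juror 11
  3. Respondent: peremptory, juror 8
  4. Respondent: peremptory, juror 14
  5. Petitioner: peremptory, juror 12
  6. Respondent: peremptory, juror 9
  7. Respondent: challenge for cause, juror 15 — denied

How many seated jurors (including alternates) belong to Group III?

0

Removed: #8, #9, #11, #12, #14.
Seated (7 incl. alternates): #1, #2, #3, #4, #5, #6, #7.
None of those are in Group III → 0.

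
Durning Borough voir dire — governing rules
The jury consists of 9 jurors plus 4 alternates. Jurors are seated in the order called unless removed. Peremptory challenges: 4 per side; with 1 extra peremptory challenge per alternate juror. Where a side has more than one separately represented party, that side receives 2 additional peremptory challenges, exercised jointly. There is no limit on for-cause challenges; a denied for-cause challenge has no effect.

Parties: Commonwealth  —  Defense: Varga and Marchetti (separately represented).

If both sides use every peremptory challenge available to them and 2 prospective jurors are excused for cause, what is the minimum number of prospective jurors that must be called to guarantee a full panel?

Seats to fill: 9 + 4 alternates = 13.
Peremptories — Commonwealth: 4 + 1×4 = 8; Defense: 4 + 1×4 + 2 = 10; total 18.
For-cause removals: 2.
Minimum venire: 13 + 18 + 2 = 33.

33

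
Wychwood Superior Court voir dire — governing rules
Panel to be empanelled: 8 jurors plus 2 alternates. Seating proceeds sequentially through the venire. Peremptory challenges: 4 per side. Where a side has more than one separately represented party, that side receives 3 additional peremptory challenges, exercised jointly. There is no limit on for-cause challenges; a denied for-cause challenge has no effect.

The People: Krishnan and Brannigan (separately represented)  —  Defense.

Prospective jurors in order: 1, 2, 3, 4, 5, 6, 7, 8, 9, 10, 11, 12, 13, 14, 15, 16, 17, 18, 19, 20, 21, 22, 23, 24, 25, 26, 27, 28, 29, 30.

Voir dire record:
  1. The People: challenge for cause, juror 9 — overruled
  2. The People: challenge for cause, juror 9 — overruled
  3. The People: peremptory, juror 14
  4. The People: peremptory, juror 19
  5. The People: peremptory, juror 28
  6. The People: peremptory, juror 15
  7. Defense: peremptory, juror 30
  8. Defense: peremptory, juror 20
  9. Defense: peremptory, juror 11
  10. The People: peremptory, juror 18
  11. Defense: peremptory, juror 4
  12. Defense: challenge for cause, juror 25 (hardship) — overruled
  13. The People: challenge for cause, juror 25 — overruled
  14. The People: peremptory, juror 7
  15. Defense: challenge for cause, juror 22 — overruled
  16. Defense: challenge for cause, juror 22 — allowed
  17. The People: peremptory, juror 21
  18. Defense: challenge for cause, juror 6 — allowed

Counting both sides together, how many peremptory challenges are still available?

The People allotment: 4 base + 3 multi-party = 7. Defense allotment: 4.
The People peremptories used: #14, #19, #28, #15, #18, #7, #21 — 7 (for-cause on #9, #9, #25 don't count).
Defense peremptories used: #30, #20, #11, #4 — 4 (for-cause on #25, #22, #22, #6 don't count).
Remaining: (7 − 7) + (4 − 4) = 0.

0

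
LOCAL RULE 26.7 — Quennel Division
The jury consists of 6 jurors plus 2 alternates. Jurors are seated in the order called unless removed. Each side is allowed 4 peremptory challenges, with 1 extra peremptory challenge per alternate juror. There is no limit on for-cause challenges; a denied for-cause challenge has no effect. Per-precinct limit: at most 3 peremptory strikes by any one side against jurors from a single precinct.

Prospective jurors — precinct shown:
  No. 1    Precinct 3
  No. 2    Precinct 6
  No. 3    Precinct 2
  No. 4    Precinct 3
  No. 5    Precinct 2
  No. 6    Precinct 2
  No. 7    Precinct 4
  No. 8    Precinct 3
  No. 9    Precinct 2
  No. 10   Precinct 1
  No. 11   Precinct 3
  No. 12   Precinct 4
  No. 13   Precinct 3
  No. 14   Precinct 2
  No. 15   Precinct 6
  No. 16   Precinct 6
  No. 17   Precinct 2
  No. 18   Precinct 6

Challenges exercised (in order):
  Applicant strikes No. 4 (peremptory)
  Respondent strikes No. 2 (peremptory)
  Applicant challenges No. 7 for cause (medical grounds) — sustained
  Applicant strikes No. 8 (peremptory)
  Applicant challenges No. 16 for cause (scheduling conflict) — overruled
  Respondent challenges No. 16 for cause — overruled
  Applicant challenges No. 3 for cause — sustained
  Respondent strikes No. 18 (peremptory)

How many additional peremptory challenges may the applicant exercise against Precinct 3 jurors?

Applicant peremptories so far: #4, #8 — 2 of 6 used, 4 left overall.
Against Precinct 3: #4, #8 — 2 used; per-precinct cap 3 leaves 1.
Binding limit: min(4, 1) = 1.

1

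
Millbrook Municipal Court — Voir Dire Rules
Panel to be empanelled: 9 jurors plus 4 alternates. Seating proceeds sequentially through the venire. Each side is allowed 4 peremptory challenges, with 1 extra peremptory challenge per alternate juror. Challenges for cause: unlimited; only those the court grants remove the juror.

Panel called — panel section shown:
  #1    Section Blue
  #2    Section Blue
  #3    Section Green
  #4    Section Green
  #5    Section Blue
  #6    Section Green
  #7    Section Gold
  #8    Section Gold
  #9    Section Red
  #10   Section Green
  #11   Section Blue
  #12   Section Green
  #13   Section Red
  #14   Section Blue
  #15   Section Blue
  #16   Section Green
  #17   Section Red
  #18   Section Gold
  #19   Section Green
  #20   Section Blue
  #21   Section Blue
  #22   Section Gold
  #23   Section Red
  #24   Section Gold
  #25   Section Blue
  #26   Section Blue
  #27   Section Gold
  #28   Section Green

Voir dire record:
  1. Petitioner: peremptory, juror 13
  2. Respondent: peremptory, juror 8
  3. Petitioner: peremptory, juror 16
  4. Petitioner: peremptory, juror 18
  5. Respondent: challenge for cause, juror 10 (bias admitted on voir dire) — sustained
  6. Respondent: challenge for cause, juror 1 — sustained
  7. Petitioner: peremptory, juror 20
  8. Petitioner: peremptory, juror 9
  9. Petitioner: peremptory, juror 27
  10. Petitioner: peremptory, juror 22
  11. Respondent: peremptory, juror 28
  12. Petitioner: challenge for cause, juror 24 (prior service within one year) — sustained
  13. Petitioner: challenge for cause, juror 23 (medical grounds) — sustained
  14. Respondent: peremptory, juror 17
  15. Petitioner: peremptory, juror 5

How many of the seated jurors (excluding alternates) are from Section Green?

Removed: #1, #5, #8, #9, #10, #13, #16, #17, #18, #20, #22, #23, #24, #27, #28.
Seated jurors 1–9: #2, #3, #4, #6, #7, #11, #12, #14, #15 (alternates #19, #21, #25, #26 not counted).
Of those, in Section Green: #3, #4, #6, #12 → 4.

4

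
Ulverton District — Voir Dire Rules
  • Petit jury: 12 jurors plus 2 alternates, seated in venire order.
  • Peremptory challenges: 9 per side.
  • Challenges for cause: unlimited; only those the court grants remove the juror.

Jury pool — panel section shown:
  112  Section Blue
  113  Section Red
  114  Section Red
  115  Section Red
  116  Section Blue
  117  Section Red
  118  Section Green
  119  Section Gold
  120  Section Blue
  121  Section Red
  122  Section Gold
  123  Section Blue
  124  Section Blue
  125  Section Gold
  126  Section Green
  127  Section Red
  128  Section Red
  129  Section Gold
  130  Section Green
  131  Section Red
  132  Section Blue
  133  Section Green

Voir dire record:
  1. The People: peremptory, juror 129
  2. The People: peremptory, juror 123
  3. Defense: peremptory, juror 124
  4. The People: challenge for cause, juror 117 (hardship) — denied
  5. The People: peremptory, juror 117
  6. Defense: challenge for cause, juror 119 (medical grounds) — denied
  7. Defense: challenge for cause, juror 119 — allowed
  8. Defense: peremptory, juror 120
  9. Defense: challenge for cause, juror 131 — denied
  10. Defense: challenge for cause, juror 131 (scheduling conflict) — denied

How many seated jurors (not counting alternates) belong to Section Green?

Removed: #117, #119, #120, #123, #124, #129.
Seated jurors 1–12: #112, #113, #114, #115, #116, #118, #121, #122, #125, #126, #127, #128 (alternates #130, #131 not counted).
Of those, in Section Green: #118, #126 → 2.

2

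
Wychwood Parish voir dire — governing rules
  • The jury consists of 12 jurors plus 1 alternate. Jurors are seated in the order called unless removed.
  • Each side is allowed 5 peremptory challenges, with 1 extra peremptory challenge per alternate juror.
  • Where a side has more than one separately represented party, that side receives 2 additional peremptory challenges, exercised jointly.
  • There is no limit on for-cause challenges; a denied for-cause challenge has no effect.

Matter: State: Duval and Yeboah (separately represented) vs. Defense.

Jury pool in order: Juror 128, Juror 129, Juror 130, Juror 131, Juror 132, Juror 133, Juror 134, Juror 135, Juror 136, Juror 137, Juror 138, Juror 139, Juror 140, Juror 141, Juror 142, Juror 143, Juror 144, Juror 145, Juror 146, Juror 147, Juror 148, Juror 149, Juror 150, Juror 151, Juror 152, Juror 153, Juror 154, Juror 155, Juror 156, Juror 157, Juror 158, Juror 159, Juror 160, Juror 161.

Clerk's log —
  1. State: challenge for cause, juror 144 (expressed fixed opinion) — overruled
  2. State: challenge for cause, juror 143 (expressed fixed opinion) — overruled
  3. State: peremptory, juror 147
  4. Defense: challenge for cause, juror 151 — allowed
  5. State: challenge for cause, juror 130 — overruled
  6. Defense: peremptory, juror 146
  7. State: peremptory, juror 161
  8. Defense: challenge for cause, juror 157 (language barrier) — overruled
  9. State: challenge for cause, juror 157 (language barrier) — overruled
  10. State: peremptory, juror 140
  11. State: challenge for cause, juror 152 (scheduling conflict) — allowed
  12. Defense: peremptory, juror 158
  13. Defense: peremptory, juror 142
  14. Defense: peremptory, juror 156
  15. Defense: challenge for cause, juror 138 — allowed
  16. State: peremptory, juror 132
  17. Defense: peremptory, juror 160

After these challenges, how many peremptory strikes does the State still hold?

4

State allotment: 5 base + 1 × 1 alternate + 2 multi-party = 8.
State peremptories used: #147, #161, #140, #132 — 4 (for-cause on #144, #143, #130, #157, #152 don't count).
Remaining: 8 − 4 = 4.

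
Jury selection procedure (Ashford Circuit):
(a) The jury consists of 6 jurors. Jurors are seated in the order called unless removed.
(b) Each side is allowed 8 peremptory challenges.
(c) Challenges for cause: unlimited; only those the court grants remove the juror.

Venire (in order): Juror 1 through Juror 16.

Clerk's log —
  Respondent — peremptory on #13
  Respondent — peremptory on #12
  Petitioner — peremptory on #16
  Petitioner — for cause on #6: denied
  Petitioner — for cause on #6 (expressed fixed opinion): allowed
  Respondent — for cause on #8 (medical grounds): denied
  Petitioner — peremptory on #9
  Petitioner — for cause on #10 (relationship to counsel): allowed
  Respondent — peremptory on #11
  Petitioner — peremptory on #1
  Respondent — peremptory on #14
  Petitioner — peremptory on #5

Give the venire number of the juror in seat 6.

15

Removed: #1, #5, #6, #9, #10, #11, #12, #13, #14, #16. (#8 stays — for-cause denied.)
Filling seats in venire order through position 6: #2, #3, #4, #7, #8, #15.
So seat 6 is #15.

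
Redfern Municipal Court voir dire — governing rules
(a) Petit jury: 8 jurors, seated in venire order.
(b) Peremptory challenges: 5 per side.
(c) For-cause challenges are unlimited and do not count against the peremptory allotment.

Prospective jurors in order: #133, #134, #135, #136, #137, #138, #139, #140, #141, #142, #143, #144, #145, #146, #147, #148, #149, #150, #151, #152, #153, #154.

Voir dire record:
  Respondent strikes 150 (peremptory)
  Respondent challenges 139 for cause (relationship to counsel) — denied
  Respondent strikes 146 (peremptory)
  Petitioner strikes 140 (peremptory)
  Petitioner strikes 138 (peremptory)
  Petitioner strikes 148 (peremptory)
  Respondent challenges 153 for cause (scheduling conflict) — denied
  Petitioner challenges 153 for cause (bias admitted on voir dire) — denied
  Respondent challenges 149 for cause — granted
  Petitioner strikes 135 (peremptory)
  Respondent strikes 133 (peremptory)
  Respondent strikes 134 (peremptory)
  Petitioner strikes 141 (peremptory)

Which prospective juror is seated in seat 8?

147

Removed: #133, #134, #135, #138, #140, #141, #146, #148, #149, #150. (#139, #153 stay — for-cause denied.)
Seating in order: seats 1–8 → #136, #137, #139, #142, #143, #144, #145, #147.
So seat 8 is #147.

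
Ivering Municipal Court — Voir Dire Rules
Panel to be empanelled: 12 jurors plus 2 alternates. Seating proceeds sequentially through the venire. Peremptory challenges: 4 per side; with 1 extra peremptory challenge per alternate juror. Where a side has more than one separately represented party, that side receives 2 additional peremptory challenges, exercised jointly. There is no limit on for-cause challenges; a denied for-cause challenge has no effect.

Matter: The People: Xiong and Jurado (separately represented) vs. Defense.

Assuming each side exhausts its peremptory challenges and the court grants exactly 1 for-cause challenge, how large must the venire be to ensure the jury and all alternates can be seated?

Seats to fill: 12 + 2 alternates = 14.
Peremptories — The People: 4 + 1×2 + 2 = 8; Defense: 4 + 1×2 = 6; total 14.
For-cause removals: 1.
Minimum venire: 14 + 14 + 1 = 29.

29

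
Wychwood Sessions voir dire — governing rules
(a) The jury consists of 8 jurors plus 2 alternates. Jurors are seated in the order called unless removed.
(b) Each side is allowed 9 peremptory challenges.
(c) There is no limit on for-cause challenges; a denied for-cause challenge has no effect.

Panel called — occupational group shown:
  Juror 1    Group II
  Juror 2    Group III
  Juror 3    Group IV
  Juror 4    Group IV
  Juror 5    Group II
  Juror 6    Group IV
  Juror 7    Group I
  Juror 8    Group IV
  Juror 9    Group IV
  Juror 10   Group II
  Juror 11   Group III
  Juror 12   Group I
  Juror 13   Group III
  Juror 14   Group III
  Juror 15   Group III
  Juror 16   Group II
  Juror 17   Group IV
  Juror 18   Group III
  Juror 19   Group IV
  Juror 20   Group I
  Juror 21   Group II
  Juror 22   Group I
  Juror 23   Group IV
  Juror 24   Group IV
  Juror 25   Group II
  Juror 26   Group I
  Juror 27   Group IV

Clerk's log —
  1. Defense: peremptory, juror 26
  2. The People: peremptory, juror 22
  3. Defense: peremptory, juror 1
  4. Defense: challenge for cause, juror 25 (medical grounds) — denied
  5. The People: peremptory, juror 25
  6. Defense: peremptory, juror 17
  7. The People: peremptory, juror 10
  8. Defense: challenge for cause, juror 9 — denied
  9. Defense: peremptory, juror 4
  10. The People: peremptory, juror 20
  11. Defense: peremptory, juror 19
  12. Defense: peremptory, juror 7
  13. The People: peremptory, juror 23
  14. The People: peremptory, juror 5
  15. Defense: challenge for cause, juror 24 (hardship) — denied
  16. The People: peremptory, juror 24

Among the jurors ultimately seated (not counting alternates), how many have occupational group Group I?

1

Removed: #1, #4, #5, #7, #10, #17, #19, #20, #22, #23, #24, #25, #26.
Seated jurors 1–8: #2, #3, #6, #8, #9, #11, #12, #13 (alternates #14, #15 not counted).
Of those, in Group I: #12 → 1.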